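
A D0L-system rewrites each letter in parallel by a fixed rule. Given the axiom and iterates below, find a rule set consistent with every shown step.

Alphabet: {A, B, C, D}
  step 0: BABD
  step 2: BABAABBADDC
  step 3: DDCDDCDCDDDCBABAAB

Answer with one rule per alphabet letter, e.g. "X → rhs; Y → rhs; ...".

A->DC, B->D, C->AB, D->BA

  step 2 ⇒ step 3: BABAABBADDC ⇒ D·DC·D·DC·DC·D·D·DC·BA·BA·AB
    A ↦ DC
    B ↦ D
    C ↦ AB
    D ↦ BA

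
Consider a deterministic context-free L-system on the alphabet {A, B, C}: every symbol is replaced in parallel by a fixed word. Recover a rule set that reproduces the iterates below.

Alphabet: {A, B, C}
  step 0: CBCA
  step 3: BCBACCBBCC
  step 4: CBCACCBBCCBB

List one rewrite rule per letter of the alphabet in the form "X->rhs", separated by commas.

  step 3 ⇒ step 4: BCBACCBBCC ⇒ C·B·C·ACC·B·B·C·C·B·B
    A ↦ ACC
    B ↦ C
    C ↦ B

A->ACC, B->C, C->B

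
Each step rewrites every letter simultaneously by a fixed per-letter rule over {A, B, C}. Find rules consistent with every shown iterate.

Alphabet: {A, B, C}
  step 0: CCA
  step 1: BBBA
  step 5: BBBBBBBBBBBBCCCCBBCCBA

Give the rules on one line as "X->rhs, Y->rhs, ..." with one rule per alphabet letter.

A->BA, B->CC, C->B

  step 0 ⇒ step 1: CCA ⇒ B·B·BA
    A ↦ BA
    C ↦ B
    B ↦ CC  (constrained at step 1)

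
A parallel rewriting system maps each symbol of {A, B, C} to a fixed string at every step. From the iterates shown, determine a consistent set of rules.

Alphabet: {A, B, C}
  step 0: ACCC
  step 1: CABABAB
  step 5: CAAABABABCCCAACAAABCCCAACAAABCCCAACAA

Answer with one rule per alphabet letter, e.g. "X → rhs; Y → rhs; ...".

A->C, B->AA, C->AB

  step 0 ⇒ step 1: ACCC ⇒ C·AB·AB·AB
    A ↦ C
    C ↦ AB
    B ↦ AA  (constrained at step 1)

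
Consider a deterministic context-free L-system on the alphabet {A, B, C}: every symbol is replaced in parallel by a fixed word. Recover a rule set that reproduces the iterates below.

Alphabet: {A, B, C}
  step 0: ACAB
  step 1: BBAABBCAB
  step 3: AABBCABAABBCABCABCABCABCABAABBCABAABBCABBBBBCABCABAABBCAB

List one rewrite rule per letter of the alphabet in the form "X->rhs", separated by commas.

A->BB, B->CAB, C->AA

  step 0 ⇒ step 1: ACAB ⇒ BB·AA·BB·CAB
    A ↦ BB
    B ↦ CAB
    C ↦ AA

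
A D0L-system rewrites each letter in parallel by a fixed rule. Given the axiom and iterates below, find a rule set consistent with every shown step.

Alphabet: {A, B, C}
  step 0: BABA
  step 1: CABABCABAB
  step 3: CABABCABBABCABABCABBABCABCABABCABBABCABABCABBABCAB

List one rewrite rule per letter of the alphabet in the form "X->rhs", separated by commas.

  step 0 ⇒ step 1: BABA ⇒ CAB·AB·CAB·AB
    A ↦ AB
    B ↦ CAB
    C ↦ B  (constrained at step 1)

A->AB, B->CAB, C->B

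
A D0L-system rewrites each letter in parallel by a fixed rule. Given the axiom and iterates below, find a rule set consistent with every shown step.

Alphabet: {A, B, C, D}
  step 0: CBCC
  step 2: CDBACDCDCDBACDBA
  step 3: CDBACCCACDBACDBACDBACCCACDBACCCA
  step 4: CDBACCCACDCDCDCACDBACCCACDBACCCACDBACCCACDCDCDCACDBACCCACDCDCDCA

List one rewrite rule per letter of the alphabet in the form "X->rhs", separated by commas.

A->CA, B->CC, C->CD, D->BA

  step 3 ⇒ step 4: CDBACCCACDBACDBACDBACCCACDBACCCA ⇒ CD·BA·CC·CA·CD·CD·CD·CA·CD·BA·CC·CA·CD·BA·CC·CA·CD·BA·CC·CA·CD·CD·CD·CA·CD·BA·CC·CA·CD·CD·CD·CA
    A ↦ CA
    B ↦ CC
    C ↦ CD
    D ↦ BA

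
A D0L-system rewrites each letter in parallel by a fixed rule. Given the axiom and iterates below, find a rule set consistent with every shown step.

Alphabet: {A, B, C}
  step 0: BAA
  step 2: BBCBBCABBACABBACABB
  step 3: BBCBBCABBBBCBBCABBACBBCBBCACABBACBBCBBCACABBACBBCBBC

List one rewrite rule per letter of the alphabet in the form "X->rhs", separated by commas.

  step 2 ⇒ step 3: BBCBBCABBACABBACABB ⇒ BBC·BBC·ABB·BBC·BBC·ABB·AC·BBC·BBC·AC·ABB·AC·BBC·BBC·AC·ABB·AC·BBC·BBC
    A ↦ AC
    B ↦ BBC
    C ↦ ABB

A->AC, B->BBC, C->ABB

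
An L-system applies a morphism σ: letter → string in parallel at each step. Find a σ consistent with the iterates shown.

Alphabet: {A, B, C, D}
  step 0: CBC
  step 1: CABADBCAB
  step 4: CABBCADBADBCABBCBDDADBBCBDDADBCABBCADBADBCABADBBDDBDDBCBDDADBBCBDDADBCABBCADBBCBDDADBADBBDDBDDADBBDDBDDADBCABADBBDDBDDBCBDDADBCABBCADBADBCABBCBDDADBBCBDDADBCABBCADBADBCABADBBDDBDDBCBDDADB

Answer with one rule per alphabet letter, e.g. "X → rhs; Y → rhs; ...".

  step 0 ⇒ step 1: CBC ⇒ CAB·ADB·CAB
    B ↦ ADB
    C ↦ CAB
    A ↦ BC  (constrained at step 1)
    D ↦ BDD  (constrained at step 1)

A->BC, B->ADB, C->CAB, D->BDD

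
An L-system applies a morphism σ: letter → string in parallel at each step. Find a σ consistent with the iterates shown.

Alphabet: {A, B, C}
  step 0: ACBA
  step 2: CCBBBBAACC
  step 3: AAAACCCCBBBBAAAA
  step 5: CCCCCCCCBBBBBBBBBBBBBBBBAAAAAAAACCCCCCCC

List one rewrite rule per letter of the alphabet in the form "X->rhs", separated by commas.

A->BB, B->C, C->AA

  step 2 ⇒ step 3: CCBBBBAACC ⇒ AA·AA·C·C·C·C·BB·BB·AA·AA
    A ↦ BB
    B ↦ C
    C ↦ AA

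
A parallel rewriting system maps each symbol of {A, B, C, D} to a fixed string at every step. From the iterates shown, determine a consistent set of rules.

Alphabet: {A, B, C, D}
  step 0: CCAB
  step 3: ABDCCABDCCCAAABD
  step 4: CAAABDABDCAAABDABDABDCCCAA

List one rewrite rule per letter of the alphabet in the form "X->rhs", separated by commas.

A->C, B->A, C->ABD, D->A

  step 3 ⇒ step 4: ABDCCABDCCCAAABD ⇒ C·A·A·ABD·ABD·C·A·A·ABD·ABD·ABD·C·C·C·A·A
    A ↦ C
    B ↦ A
    C ↦ ABD
    D ↦ A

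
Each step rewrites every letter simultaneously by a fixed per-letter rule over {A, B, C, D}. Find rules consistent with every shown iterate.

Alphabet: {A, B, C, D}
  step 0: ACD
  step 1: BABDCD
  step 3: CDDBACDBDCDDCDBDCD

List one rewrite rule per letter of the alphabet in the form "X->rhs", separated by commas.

A->BA, B->D, C->BD, D->CD

  step 0 ⇒ step 1: ACD ⇒ BA·BD·CD
    A ↦ BA
    C ↦ BD
    D ↦ CD
    B ↦ D  (constrained at step 1)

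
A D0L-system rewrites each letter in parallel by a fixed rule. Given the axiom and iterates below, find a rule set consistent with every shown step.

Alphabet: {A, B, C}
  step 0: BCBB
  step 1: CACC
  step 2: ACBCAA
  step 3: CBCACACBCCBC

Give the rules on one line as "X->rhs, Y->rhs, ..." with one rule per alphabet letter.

A->CBC, B->C, C->A

  step 2 ⇒ step 3: ACBCAA ⇒ CBC·A·C·A·CBC·CBC
    A ↦ CBC
    B ↦ C
    C ↦ A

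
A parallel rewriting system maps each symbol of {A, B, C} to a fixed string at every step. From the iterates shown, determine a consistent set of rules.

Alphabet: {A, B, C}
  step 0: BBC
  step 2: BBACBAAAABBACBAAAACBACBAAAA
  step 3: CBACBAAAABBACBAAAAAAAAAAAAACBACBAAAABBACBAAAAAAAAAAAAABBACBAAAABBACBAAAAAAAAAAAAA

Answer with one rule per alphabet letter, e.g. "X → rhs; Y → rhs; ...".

  step 2 ⇒ step 3: BBACBAAAABBACBAAAACBACBAAAA ⇒ CBA·CBA·AAA·BBA·CBA·AAA·AAA·AAA·AAA·CBA·CBA·AAA·BBA·CBA·AAA·AAA·AAA·AAA·BBA·CBA·AAA·BBA·CBA·AAA·AAA·AAA·AAA
    A ↦ AAA
    B ↦ CBA
    C ↦ BBA

A->AAA, B->CBA, C->BBA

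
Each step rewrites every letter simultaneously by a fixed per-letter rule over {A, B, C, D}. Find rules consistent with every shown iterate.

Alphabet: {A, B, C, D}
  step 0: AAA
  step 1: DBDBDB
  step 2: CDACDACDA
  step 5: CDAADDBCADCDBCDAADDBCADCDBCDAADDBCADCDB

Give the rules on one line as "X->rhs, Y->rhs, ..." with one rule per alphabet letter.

  step 1 ⇒ step 2: DBDBDB ⇒ C·DA·C·DA·C·DA
    B ↦ DA
    D ↦ C
  step 0 ⇒ step 1: AAA ⇒ DB·DB·DB
    A ↦ DB
    C ↦ AD  (constrained at step 2)

A->DB, B->DA, C->AD, D->C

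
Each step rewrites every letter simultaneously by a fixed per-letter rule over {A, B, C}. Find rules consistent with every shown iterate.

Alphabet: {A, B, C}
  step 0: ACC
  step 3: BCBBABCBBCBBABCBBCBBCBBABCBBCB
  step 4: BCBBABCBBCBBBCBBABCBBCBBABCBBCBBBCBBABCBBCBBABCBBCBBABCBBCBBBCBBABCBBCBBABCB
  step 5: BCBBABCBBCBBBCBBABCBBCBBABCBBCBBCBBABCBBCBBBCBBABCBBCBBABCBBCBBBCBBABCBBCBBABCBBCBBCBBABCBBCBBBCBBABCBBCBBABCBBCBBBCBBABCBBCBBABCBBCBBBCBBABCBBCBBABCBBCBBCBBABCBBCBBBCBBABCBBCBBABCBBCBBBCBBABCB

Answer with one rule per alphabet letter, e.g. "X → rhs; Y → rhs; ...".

  step 4 ⇒ step 5: BCBBABCBBCBBBCBBABCBBCBBABCBBCBBBCBBABCBBCBBABCBBCBBABCBBCBBBCBBABCBBCBBABCB ⇒ BCB·BA·BCB·BCB·B·BCB·BA·BCB·BCB·BA·BCB·BCB·BCB·BA·BCB·BCB·B·BCB·BA·BCB·BCB·BA·BCB·BCB·B·BCB·BA·BCB·BCB·BA·BCB·BCB·BCB·BA·BCB·BCB·B·BCB·BA·BCB·BCB·BA·BCB·BCB·B·BCB·BA·BCB·BCB·BA·BCB·BCB·B·BCB·BA·BCB·BCB·BA·BCB·BCB·BCB·BA·BCB·BCB·B·BCB·BA·BCB·BCB·BA·BCB·BCB·B·BCB·BA·BCB
    A ↦ B
    B ↦ BCB
    C ↦ BA

A->B, B->BCB, C->BA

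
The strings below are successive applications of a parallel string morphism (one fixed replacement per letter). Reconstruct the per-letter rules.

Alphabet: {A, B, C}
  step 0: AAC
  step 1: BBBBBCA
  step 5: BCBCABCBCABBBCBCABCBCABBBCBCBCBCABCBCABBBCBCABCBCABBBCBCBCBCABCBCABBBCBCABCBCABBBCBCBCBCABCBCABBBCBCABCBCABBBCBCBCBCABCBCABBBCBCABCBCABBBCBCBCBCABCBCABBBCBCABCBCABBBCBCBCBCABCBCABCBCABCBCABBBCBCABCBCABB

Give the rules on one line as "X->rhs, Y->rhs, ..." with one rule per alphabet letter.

A->BB, B->BC, C->BCA

  step 0 ⇒ step 1: AAC ⇒ BB·BB·BCA
    A ↦ BB
    C ↦ BCA
    B ↦ BC  (constrained at step 1)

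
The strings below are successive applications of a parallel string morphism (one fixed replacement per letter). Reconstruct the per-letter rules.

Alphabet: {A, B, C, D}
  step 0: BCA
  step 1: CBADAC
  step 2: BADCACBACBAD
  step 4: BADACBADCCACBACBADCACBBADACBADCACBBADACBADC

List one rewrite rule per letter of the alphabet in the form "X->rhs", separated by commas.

A->AC, B->C, C->BAD, D->B

  step 1 ⇒ step 2: CBADAC ⇒ BAD·C·AC·B·AC·BAD
    A ↦ AC
    B ↦ C
    C ↦ BAD
    D ↦ B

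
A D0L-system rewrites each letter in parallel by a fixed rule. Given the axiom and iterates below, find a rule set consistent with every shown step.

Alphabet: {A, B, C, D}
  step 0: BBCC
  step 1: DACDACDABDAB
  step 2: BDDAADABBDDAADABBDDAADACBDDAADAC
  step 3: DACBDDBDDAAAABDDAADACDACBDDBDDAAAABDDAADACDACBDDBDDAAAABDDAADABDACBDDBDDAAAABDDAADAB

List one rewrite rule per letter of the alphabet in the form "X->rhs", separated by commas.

  step 2 ⇒ step 3: BDDAADABBDDAADABBDDAADACBDDAADAC ⇒ DAC·BDD·BDD·AA·AA·BDD·AA·DAC·DAC·BDD·BDD·AA·AA·BDD·AA·DAC·DAC·BDD·BDD·AA·AA·BDD·AA·DAB·DAC·BDD·BDD·AA·AA·BDD·AA·DAB
    A ↦ AA
    B ↦ DAC
    C ↦ DAB
    D ↦ BDD

A->AA, B->DAC, C->DAB, D->BDD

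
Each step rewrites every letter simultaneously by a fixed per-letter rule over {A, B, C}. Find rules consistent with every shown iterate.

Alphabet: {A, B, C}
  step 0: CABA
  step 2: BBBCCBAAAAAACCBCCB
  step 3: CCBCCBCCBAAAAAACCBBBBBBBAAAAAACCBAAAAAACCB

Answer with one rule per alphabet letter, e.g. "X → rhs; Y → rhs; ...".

  step 2 ⇒ step 3: BBBCCBAAAAAACCBCCB ⇒ CCB·CCB·CCB·AAA·AAA·CCB·B·B·B·B·B·B·AAA·AAA·CCB·AAA·AAA·CCB
    A ↦ B
    B ↦ CCB
    C ↦ AAA

A->B, B->CCB, C->AAA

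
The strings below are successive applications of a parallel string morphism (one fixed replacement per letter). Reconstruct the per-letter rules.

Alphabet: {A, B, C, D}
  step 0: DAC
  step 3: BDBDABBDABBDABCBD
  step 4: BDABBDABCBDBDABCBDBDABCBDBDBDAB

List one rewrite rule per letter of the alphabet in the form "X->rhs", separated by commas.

  step 3 ⇒ step 4: BDBDABBDABBDABCBD ⇒ BD·AB·BD·AB·C·BD·BD·AB·C·BD·BD·AB·C·BD·BD·BD·AB
    A ↦ C
    B ↦ BD
    C ↦ BD
    D ↦ AB

A->C, B->BD, C->BD, D->AB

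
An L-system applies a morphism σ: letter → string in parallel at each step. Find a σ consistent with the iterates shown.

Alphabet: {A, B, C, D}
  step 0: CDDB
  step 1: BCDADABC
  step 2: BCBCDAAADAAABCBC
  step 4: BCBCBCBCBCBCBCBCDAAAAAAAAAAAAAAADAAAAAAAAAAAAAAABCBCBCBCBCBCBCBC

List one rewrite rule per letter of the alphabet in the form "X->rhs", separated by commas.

  step 1 ⇒ step 2: BCDADABC ⇒ BC·BC·DA·AA·DA·AA·BC·BC
    A ↦ AA
    B ↦ BC
    C ↦ BC
    D ↦ DA

A->AA, B->BC, C->BC, D->DA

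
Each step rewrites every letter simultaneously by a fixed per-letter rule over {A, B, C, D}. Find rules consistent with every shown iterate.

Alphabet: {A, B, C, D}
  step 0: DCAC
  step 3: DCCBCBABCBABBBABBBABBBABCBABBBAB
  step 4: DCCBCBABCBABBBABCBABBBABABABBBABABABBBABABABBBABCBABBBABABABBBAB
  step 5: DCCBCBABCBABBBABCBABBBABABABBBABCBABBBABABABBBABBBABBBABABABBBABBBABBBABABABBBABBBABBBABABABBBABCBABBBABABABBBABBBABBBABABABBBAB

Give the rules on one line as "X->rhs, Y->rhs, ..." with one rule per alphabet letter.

  step 4 ⇒ step 5: DCCBCBABCBABBBABCBABBBABABABBBABABABBBABABABBBABCBABBBABABABBBAB ⇒ DC·CB·CB·AB·CB·AB·BB·AB·CB·AB·BB·AB·AB·AB·BB·AB·CB·AB·BB·AB·AB·AB·BB·AB·BB·AB·BB·AB·AB·AB·BB·AB·BB·AB·BB·AB·AB·AB·BB·AB·BB·AB·BB·AB·AB·AB·BB·AB·CB·AB·BB·AB·AB·AB·BB·AB·BB·AB·BB·AB·AB·AB·BB·AB
    A ↦ BB
    B ↦ AB
    C ↦ CB
    D ↦ DC

A->BB, B->AB, C->CB, D->DC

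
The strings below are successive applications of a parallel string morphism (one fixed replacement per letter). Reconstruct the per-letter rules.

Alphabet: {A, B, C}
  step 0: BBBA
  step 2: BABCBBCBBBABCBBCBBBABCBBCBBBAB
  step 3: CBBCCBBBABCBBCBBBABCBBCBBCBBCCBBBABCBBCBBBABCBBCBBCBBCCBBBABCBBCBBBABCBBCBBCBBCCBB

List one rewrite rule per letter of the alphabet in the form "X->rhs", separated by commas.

  step 2 ⇒ step 3: BABCBBCBBBABCBBCBBBABCBBCBBBAB ⇒ CBB·C·CBB·BAB·CBB·CBB·BAB·CBB·CBB·CBB·C·CBB·BAB·CBB·CBB·BAB·CBB·CBB·CBB·C·CBB·BAB·CBB·CBB·BAB·CBB·CBB·CBB·C·CBB
    A ↦ C
    B ↦ CBB
    C ↦ BAB

A->C, B->CBB, C->BAB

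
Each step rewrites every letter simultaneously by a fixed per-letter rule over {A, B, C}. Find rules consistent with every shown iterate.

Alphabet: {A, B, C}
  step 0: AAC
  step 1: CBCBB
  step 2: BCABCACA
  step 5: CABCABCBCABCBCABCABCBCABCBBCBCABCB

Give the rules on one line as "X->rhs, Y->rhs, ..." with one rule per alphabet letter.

A->CB, B->CA, C->B

  step 1 ⇒ step 2: CBCBB ⇒ B·CA·B·CA·CA
    B ↦ CA
    C ↦ B
  step 0 ⇒ step 1: AAC ⇒ CB·CB·B
    A ↦ CB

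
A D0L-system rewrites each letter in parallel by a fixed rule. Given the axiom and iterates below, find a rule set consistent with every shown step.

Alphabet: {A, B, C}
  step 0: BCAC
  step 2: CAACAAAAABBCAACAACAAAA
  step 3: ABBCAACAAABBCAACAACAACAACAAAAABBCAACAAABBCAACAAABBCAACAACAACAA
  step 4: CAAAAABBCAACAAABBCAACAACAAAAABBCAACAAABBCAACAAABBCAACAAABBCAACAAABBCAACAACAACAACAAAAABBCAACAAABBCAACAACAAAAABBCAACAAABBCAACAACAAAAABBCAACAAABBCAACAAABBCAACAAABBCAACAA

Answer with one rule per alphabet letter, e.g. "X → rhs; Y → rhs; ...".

A->CAA, B->A, C->ABB

  step 3 ⇒ step 4: ABBCAACAAABBCAACAACAACAACAAAAABBCAACAAABBCAACAAABBCAACAACAACAA ⇒ CAA·A·A·ABB·CAA·CAA·ABB·CAA·CAA·CAA·A·A·ABB·CAA·CAA·ABB·CAA·CAA·ABB·CAA·CAA·ABB·CAA·CAA·ABB·CAA·CAA·CAA·CAA·CAA·A·A·ABB·CAA·CAA·ABB·CAA·CAA·CAA·A·A·ABB·CAA·CAA·ABB·CAA·CAA·CAA·A·A·ABB·CAA·CAA·ABB·CAA·CAA·ABB·CAA·CAA·ABB·CAA·CAA
    A ↦ CAA
    B ↦ A
    C ↦ ABB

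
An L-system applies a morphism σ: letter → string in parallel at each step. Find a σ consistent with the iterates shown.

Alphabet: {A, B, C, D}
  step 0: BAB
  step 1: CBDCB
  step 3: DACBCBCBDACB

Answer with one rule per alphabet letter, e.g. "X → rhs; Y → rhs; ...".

A->D, B->CB, C->A, D->BB

  step 0 ⇒ step 1: BAB ⇒ CB·D·CB
    A ↦ D
    B ↦ CB
    C ↦ A  (constrained at step 1)
    D ↦ BB  (constrained at step 1)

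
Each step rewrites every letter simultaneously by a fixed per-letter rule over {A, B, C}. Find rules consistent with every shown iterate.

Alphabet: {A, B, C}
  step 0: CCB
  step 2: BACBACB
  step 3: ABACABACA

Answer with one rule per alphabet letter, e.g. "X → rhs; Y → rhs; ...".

A->B, B->A, C->AC

  step 2 ⇒ step 3: BACBACB ⇒ A·B·AC·A·B·AC·A
    A ↦ B
    B ↦ A
    C ↦ AC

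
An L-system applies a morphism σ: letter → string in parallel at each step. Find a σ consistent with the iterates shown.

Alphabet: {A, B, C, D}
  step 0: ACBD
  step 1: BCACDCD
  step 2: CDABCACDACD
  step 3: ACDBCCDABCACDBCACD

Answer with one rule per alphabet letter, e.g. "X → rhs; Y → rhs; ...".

  step 2 ⇒ step 3: CDABCACDACD ⇒ A·CD·BC·CD·A·BC·A·CD·BC·A·CD
    A ↦ BC
    B ↦ CD
    C ↦ A
    D ↦ CD

A->BC, B->CD, C->A, D->CD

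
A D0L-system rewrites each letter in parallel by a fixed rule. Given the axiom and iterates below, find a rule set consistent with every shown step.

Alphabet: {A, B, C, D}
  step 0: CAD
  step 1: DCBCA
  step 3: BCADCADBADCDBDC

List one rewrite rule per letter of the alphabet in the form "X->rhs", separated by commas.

  step 0 ⇒ step 1: CAD ⇒ DC·BC·A
    A ↦ BC
    C ↦ DC
    D ↦ A
    B ↦ DB  (constrained at step 1)

A->BC, B->DB, C->DC, D->A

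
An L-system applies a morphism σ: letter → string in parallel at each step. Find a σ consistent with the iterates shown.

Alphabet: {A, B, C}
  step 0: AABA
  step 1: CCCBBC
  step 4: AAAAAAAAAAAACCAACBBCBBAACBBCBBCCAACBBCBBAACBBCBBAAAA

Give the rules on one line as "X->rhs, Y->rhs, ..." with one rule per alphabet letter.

A->C, B->CBB, C->AA

  step 0 ⇒ step 1: AABA ⇒ C·C·CBB·C
    A ↦ C
    B ↦ CBB
    C ↦ AA  (constrained at step 1)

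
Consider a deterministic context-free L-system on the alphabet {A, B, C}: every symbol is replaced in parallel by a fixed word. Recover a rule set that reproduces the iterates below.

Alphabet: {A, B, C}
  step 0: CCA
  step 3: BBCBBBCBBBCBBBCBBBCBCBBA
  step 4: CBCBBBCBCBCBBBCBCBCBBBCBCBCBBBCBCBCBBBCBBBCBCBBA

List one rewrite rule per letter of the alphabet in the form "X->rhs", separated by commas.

  step 3 ⇒ step 4: BBCBBBCBBBCBBBCBBBCBCBBA ⇒ CB·CB·BB·CB·CB·CB·BB·CB·CB·CB·BB·CB·CB·CB·BB·CB·CB·CB·BB·CB·BB·CB·CB·BA
    A ↦ BA
    B ↦ CB
    C ↦ BB

A->BA, B->CB, C->BB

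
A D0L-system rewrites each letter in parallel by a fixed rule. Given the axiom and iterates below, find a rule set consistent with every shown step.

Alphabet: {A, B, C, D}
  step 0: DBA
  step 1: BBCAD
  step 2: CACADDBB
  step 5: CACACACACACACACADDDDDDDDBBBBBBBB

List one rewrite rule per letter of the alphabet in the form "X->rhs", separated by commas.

  step 1 ⇒ step 2: BBCAD ⇒ CA·CA·D·D·BB
    A ↦ D
    B ↦ CA
    C ↦ D
    D ↦ BB

A->D, B->CA, C->D, D->BB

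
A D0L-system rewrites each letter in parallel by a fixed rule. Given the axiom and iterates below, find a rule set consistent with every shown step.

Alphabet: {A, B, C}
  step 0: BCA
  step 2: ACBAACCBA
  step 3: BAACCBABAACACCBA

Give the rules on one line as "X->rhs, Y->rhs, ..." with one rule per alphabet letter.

  step 2 ⇒ step 3: ACBAACCBA ⇒ BA·AC·C·BA·BA·AC·AC·C·BA
    A ↦ BA
    B ↦ C
    C ↦ AC

A->BA, B->C, C->AC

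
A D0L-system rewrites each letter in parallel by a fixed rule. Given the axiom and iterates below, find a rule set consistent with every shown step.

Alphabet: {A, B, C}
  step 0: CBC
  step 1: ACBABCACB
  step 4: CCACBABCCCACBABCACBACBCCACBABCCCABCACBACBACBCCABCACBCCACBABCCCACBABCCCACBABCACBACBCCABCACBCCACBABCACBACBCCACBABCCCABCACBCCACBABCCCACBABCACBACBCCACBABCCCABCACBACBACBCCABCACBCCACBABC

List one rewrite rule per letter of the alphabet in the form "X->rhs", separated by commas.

  step 0 ⇒ step 1: CBC ⇒ ACB·ABC·ACB
    B ↦ ABC
    C ↦ ACB
    A ↦ CC  (constrained at step 1)

A->CC, B->ABC, C->ACB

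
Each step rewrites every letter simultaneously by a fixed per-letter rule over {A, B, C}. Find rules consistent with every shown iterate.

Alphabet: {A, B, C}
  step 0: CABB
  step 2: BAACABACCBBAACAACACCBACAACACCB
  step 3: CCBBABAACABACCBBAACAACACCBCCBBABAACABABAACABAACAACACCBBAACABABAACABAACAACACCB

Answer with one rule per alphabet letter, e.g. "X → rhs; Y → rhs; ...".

  step 2 ⇒ step 3: BAACABACCBBAACAACACCBACAACACCB ⇒ CCB·BA·BA·ACA·BA·CCB·BA·ACA·ACA·CCB·CCB·BA·BA·ACA·BA·BA·ACA·BA·ACA·ACA·CCB·BA·ACA·BA·BA·ACA·BA·ACA·ACA·CCB
    A ↦ BA
    B ↦ CCB
    C ↦ ACA

A->BA, B->CCB, C->ACA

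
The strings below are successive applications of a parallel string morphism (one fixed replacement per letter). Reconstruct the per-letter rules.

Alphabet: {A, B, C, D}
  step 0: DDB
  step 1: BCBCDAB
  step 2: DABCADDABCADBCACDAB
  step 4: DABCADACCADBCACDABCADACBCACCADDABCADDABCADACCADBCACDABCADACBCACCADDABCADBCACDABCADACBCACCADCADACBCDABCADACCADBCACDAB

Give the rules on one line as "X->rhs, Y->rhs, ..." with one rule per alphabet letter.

A->AC, B->DAB, C->CAD, D->BC

  step 1 ⇒ step 2: BCBCDAB ⇒ DAB·CAD·DAB·CAD·BC·AC·DAB
    A ↦ AC
    B ↦ DAB
    C ↦ CAD
    D ↦ BC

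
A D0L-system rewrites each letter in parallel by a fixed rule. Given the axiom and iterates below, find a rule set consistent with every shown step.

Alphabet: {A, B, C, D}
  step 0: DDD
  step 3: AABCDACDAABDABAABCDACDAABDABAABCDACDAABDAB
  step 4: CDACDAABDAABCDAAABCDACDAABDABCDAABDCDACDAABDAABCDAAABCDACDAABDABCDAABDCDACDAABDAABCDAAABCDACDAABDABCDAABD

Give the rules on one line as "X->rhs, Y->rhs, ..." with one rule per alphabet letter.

  step 3 ⇒ step 4: AABCDACDAABDABAABCDACDAABDABAABCDACDAABDAB ⇒ CDA·CDA·ABD·A·AB·CDA·A·AB·CDA·CDA·ABD·AB·CDA·ABD·CDA·CDA·ABD·A·AB·CDA·A·AB·CDA·CDA·ABD·AB·CDA·ABD·CDA·CDA·ABD·A·AB·CDA·A·AB·CDA·CDA·ABD·AB·CDA·ABD
    A ↦ CDA
    B ↦ ABD
    C ↦ A
    D ↦ AB

A->CDA, B->ABD, C->A, D->AB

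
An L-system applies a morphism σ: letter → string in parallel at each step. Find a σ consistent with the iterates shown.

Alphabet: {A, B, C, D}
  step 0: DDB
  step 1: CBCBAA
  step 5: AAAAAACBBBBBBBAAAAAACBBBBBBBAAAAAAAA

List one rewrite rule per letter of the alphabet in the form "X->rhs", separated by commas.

  step 0 ⇒ step 1: DDB ⇒ CB·CB·AA
    B ↦ AA
    D ↦ CB
    A ↦ B  (constrained at step 1)
    C ↦ BD  (constrained at step 1)

A->B, B->AA, C->BD, D->CB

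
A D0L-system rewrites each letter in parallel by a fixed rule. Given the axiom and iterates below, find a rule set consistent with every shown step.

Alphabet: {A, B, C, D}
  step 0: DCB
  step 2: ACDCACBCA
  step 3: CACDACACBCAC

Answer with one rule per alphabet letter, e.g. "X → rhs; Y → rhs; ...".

A->C, B->CBC, C->A, D->CD

  step 2 ⇒ step 3: ACDCACBCA ⇒ C·A·CD·A·C·A·CBC·A·C
    A ↦ C
    B ↦ CBC
    C ↦ A
    D ↦ CD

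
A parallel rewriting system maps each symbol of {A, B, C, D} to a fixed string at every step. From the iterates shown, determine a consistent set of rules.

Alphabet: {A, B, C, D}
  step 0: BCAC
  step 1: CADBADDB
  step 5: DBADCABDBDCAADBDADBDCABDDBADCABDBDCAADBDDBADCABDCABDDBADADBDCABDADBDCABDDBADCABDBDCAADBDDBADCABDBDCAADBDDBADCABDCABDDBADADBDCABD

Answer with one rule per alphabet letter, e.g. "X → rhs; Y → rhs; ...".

A->AD, B->CA, C->DB, D->BD

  step 0 ⇒ step 1: BCAC ⇒ CA·DB·AD·DB
    A ↦ AD
    B ↦ CA
    C ↦ DB
    D ↦ BD  (constrained at step 1)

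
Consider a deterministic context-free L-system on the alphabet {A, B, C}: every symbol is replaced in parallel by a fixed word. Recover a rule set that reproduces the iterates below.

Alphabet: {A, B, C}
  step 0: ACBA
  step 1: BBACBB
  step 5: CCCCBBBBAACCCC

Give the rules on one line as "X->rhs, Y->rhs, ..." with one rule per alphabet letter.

A->BB, B->C, C->A

  step 0 ⇒ step 1: ACBA ⇒ BB·A·C·BB
    A ↦ BB
    B ↦ C
    C ↦ A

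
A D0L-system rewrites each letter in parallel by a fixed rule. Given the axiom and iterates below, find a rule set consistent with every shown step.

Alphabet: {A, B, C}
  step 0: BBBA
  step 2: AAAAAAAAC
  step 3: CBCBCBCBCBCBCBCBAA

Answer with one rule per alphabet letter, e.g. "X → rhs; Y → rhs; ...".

  step 2 ⇒ step 3: AAAAAAAAC ⇒ CB·CB·CB·CB·CB·CB·CB·CB·AA
    A ↦ CB
    C ↦ AA
    B ↦ C  (constrained at step 0)

A->CB, B->C, C->AA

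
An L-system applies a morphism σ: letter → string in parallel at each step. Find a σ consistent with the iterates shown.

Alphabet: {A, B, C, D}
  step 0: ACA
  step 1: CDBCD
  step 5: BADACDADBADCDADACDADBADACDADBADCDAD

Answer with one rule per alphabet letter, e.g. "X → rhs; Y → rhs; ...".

A->CD, B->A, C->B, D->AD

  step 0 ⇒ step 1: ACA ⇒ CD·B·CD
    A ↦ CD
    C ↦ B
    B ↦ A  (constrained at step 1)
    D ↦ AD  (constrained at step 1)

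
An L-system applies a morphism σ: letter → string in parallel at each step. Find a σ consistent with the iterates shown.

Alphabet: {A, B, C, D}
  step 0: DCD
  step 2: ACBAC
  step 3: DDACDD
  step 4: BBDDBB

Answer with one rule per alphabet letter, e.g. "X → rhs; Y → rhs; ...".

A->D, B->AC, C->D, D->B

  step 3 ⇒ step 4: DDACDD ⇒ B·B·D·D·B·B
    A ↦ D
    C ↦ D
    D ↦ B
  step 2 ⇒ step 3: ACBAC ⇒ D·D·AC·D·D
    B ↦ AC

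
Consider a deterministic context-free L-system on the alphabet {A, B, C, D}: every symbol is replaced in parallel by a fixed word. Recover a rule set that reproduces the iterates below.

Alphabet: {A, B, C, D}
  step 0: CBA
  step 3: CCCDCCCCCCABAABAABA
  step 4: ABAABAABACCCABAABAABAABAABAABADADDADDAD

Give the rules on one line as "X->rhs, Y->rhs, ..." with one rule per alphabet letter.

  step 3 ⇒ step 4: CCCDCCCCCCABAABAABA ⇒ ABA·ABA·ABA·CCC·ABA·ABA·ABA·ABA·ABA·ABA·D·A·D·D·A·D·D·A·D
    A ↦ D
    B ↦ A
    C ↦ ABA
    D ↦ CCC

A->D, B->A, C->ABA, D->CCC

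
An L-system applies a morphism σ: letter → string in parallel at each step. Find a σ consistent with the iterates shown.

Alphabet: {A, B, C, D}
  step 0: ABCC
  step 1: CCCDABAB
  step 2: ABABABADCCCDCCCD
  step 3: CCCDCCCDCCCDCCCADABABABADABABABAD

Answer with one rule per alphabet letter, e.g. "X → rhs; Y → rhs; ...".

A->CCC, B->D, C->AB, D->AD

  step 2 ⇒ step 3: ABABABADCCCDCCCD ⇒ CCC·D·CCC·D·CCC·D·CCC·AD·AB·AB·AB·AD·AB·AB·AB·AD
    A ↦ CCC
    B ↦ D
    C ↦ AB
    D ↦ AD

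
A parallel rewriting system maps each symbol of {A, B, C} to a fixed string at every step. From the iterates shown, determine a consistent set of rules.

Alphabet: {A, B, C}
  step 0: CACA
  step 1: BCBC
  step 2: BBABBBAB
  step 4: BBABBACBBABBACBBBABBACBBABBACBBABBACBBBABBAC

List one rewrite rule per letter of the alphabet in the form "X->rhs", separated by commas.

  step 1 ⇒ step 2: BCBC ⇒ BBA·B·BBA·B
    B ↦ BBA
    C ↦ B
  step 0 ⇒ step 1: CACA ⇒ B·C·B·C
    A ↦ C

A->C, B->BBA, C->B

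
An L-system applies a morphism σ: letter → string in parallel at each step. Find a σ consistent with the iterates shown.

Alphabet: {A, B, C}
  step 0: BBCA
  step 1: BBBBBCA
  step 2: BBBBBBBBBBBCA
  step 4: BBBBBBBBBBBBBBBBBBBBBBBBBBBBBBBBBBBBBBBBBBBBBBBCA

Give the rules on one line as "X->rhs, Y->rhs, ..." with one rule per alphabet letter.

A->CA, B->BB, C->B

  step 1 ⇒ step 2: BBBBBCA ⇒ BB·BB·BB·BB·BB·B·CA
    A ↦ CA
    B ↦ BB
    C ↦ B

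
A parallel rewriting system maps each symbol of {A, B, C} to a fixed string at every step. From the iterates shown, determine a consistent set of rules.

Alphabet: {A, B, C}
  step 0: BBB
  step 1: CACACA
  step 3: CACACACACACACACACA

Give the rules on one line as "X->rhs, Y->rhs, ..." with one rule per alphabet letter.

A->BB, B->CA, C->B

  step 0 ⇒ step 1: BBB ⇒ CA·CA·CA
    B ↦ CA
    A ↦ BB  (constrained at step 1)
    C ↦ B  (constrained at step 1)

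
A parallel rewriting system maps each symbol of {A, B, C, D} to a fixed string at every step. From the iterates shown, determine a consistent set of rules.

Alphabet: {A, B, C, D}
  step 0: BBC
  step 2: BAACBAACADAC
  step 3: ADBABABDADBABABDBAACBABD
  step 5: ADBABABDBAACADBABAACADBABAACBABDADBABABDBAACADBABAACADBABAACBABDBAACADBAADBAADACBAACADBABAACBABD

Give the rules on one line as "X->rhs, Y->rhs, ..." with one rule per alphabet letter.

A->BA, B->AD, C->BD, D->AC

  step 2 ⇒ step 3: BAACBAACADAC ⇒ AD·BA·BA·BD·AD·BA·BA·BD·BA·AC·BA·BD
    A ↦ BA
    B ↦ AD
    C ↦ BD
    D ↦ AC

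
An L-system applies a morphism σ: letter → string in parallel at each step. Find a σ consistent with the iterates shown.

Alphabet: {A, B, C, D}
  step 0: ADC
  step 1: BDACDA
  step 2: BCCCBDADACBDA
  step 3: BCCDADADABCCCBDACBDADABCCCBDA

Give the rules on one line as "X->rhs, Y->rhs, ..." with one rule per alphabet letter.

A->BDA, B->BCC, C->DA, D->C

  step 2 ⇒ step 3: BCCCBDADACBDA ⇒ BCC·DA·DA·DA·BCC·C·BDA·C·BDA·DA·BCC·C·BDA
    A ↦ BDA
    B ↦ BCC
    C ↦ DA
    D ↦ C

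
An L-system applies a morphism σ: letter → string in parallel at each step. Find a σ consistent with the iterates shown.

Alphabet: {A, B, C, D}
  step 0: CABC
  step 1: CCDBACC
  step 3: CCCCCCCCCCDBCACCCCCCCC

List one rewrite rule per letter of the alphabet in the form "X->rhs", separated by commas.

  step 0 ⇒ step 1: CABC ⇒ CC·DB·A·CC
    A ↦ DB
    B ↦ A
    C ↦ CC
    D ↦ C  (constrained at step 1)

A->DB, B->A, C->CC, D->C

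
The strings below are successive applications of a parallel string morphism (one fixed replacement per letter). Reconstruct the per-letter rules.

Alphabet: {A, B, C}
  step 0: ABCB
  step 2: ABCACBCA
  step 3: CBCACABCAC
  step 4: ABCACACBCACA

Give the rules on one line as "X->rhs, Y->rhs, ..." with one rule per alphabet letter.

  step 3 ⇒ step 4: CBCACABCAC ⇒ A·BC·A·C·A·C·BC·A·C·A
    A ↦ C
    B ↦ BC
    C ↦ A

A->C, B->BC, C->A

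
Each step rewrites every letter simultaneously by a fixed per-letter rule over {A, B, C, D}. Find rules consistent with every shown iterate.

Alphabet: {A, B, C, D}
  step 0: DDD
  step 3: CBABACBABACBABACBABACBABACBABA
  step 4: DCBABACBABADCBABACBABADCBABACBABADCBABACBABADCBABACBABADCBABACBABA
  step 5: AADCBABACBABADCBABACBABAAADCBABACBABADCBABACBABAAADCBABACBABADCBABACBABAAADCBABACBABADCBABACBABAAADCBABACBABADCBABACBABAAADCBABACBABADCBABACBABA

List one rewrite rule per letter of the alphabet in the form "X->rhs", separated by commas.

  step 4 ⇒ step 5: DCBABACBABADCBABACBABADCBABACBABADCBABACBABADCBABACBABADCBABACBABA ⇒ AA·D·CBA·BA·CBA·BA·D·CBA·BA·CBA·BA·AA·D·CBA·BA·CBA·BA·D·CBA·BA·CBA·BA·AA·D·CBA·BA·CBA·BA·D·CBA·BA·CBA·BA·AA·D·CBA·BA·CBA·BA·D·CBA·BA·CBA·BA·AA·D·CBA·BA·CBA·BA·D·CBA·BA·CBA·BA·AA·D·CBA·BA·CBA·BA·D·CBA·BA·CBA·BA
    A ↦ BA
    B ↦ CBA
    C ↦ D
    D ↦ AA

A->BA, B->CBA, C->D, D->AA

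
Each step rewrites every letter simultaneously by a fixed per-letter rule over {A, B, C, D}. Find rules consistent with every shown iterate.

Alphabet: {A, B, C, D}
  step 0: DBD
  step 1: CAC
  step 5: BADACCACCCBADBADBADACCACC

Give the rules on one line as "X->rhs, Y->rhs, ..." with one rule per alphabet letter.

A->C, B->A, C->BAD, D->C

  step 0 ⇒ step 1: DBD ⇒ C·A·C
    B ↦ A
    D ↦ C
    A ↦ C  (constrained at step 1)
    C ↦ BAD  (constrained at step 1)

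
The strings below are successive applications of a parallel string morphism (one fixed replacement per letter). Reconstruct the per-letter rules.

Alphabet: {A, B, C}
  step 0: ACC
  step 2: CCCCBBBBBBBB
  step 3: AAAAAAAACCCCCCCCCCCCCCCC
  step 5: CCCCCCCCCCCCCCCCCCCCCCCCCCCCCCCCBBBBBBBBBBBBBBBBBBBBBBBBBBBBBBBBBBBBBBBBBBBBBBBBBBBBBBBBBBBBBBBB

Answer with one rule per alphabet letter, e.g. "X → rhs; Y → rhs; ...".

  step 2 ⇒ step 3: CCCCBBBBBBBB ⇒ AA·AA·AA·AA·CC·CC·CC·CC·CC·CC·CC·CC
    B ↦ CC
    C ↦ AA
    A ↦ BB  (constrained at step 0)

A->BB, B->CC, C->AA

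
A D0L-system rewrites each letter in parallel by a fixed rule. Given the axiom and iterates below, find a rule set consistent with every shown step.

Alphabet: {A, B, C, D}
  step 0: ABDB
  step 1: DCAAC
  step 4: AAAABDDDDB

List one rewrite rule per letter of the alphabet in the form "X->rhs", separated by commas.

A->D, B->C, C->B, D->AA

  step 0 ⇒ step 1: ABDB ⇒ D·C·AA·C
    A ↦ D
    B ↦ C
    D ↦ AA
    C ↦ B  (constrained at step 1)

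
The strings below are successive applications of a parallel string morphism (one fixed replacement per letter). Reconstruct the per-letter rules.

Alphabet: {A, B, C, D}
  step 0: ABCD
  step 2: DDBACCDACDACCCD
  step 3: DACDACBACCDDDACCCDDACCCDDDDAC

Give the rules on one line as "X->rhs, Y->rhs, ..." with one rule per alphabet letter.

  step 2 ⇒ step 3: DDBACCDACDACCCD ⇒ DAC·DAC·BA·CC·D·D·DAC·CC·D·DAC·CC·D·D·D·DAC
    A ↦ CC
    B ↦ BA
    C ↦ D
    D ↦ DAC

A->CC, B->BA, C->D, D->DAC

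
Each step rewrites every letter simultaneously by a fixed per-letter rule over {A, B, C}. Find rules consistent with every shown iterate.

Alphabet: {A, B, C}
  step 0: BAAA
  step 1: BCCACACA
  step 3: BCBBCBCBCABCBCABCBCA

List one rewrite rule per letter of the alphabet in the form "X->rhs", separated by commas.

  step 0 ⇒ step 1: BAAA ⇒ BC·CA·CA·CA
    A ↦ CA
    B ↦ BC
    C ↦ B  (constrained at step 1)

A->CA, B->BC, C->B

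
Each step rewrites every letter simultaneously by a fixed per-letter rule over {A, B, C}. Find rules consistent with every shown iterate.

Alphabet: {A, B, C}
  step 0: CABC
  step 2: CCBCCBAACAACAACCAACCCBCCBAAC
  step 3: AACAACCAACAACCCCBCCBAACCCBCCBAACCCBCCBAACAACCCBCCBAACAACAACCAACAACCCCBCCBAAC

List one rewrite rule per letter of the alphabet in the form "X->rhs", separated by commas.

A->CCB, B->C, C->AAC

  step 2 ⇒ step 3: CCBCCBAACAACAACCAACCCBCCBAAC ⇒ AAC·AAC·C·AAC·AAC·C·CCB·CCB·AAC·CCB·CCB·AAC·CCB·CCB·AAC·AAC·CCB·CCB·AAC·AAC·AAC·C·AAC·AAC·C·CCB·CCB·AAC
    A ↦ CCB
    B ↦ C
    C ↦ AAC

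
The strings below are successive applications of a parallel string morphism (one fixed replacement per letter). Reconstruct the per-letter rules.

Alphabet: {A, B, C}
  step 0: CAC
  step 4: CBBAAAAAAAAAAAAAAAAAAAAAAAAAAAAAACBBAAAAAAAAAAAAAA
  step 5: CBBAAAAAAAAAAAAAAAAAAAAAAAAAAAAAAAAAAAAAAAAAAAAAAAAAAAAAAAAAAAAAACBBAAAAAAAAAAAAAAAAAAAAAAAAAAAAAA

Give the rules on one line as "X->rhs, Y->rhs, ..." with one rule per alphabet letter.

  step 4 ⇒ step 5: CBBAAAAAAAAAAAAAAAAAAAAAAAAAAAAAACBBAAAAAAAAAAAAAA ⇒ CBB·A·A·AA·AA·AA·AA·AA·AA·AA·AA·AA·AA·AA·AA·AA·AA·AA·AA·AA·AA·AA·AA·AA·AA·AA·AA·AA·AA·AA·AA·AA·AA·CBB·A·A·AA·AA·AA·AA·AA·AA·AA·AA·AA·AA·AA·AA·AA·AA
    A ↦ AA
    B ↦ A
    C ↦ CBB

A->AA, B->A, C->CBB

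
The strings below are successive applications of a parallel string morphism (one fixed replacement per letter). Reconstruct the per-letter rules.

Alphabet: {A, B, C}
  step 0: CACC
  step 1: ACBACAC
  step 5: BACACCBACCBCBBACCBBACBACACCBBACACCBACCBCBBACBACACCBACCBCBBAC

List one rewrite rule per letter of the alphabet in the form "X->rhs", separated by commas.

A->B, B->CB, C->AC

  step 0 ⇒ step 1: CACC ⇒ AC·B·AC·AC
    A ↦ B
    C ↦ AC
    B ↦ CB  (constrained at step 1)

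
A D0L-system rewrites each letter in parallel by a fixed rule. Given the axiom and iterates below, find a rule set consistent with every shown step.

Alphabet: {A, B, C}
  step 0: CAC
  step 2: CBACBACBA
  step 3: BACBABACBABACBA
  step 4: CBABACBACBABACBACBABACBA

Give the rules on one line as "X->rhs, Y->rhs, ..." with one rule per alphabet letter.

A->BA, B->C, C->BA

  step 3 ⇒ step 4: BACBABACBABACBA ⇒ C·BA·BA·C·BA·C·BA·BA·C·BA·C·BA·BA·C·BA
    A ↦ BA
    B ↦ C
    C ↦ BA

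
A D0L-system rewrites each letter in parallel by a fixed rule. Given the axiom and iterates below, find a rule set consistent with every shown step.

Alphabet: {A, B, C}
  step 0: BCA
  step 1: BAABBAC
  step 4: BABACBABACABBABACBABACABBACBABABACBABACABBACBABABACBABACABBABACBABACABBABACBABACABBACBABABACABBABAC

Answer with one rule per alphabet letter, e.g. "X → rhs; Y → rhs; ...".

A->BAC, B->BA, C->AB

  step 0 ⇒ step 1: BCA ⇒ BA·AB·BAC
    A ↦ BAC
    B ↦ BA
    C ↦ AB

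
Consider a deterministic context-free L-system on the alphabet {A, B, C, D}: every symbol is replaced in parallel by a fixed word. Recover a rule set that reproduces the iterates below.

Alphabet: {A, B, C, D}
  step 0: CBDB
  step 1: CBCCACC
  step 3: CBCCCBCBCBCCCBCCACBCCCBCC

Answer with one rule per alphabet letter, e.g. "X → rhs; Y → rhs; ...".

A->D, B->CC, C->CB, D->A

  step 0 ⇒ step 1: CBDB ⇒ CB·CC·A·CC
    B ↦ CC
    C ↦ CB
    D ↦ A
    A ↦ D  (constrained at step 1)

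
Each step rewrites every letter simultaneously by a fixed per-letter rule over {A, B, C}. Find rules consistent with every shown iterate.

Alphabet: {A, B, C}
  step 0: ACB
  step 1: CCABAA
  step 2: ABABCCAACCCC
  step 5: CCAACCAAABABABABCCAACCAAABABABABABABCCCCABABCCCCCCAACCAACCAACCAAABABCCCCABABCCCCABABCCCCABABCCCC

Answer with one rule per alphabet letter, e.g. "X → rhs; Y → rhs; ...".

  step 1 ⇒ step 2: CCABAA ⇒ AB·AB·CC·AA·CC·CC
    A ↦ CC
    B ↦ AA
    C ↦ AB

A->CC, B->AA, C->AB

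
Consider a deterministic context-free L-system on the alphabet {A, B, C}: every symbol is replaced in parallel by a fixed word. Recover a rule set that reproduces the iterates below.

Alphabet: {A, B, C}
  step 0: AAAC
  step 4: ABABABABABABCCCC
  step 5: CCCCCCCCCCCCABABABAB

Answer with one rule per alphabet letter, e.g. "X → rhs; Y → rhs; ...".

A->C, B->C, C->AB

  step 4 ⇒ step 5: ABABABABABABCCCC ⇒ C·C·C·C·C·C·C·C·C·C·C·C·AB·AB·AB·AB
    A ↦ C
    B ↦ C
    C ↦ AB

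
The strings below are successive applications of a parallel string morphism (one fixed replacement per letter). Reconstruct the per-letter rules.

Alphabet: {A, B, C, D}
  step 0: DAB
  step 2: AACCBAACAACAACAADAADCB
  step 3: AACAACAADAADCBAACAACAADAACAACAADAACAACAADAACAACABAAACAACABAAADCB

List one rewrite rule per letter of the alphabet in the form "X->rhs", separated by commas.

A->AAC, B->CB, C->AAD, D->ABA

  step 2 ⇒ step 3: AACCBAACAACAACAADAADCB ⇒ AAC·AAC·AAD·AAD·CB·AAC·AAC·AAD·AAC·AAC·AAD·AAC·AAC·AAD·AAC·AAC·ABA·AAC·AAC·ABA·AAD·CB
    A ↦ AAC
    B ↦ CB
    C ↦ AAD
    D ↦ ABA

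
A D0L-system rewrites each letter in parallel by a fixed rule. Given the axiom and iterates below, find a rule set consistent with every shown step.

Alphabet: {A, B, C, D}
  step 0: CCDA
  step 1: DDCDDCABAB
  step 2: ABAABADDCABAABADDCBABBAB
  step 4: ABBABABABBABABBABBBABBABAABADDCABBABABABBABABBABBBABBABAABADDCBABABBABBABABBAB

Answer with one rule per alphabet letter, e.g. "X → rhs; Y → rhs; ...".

A->B, B->AB, C->DDC, D->ABA

  step 1 ⇒ step 2: DDCDDCABAB ⇒ ABA·ABA·DDC·ABA·ABA·DDC·B·AB·B·AB
    A ↦ B
    B ↦ AB
    C ↦ DDC
    D ↦ ABA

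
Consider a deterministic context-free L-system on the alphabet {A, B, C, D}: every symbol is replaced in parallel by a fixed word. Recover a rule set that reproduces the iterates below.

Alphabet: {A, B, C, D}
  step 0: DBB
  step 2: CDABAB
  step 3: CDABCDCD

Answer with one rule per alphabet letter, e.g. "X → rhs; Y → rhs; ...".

  step 2 ⇒ step 3: CDABAB ⇒ CD·AB·C·D·C·D
    A ↦ C
    B ↦ D
    C ↦ CD
    D ↦ AB

A->C, B->D, C->CD, D->AB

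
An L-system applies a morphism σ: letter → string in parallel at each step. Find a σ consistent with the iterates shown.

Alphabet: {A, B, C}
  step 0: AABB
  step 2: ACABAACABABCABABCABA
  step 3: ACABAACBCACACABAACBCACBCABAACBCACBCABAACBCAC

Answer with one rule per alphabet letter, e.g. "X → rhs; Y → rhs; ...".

A->AC, B->BC, C->ABA

  step 2 ⇒ step 3: ACABAACABABCABABCABA ⇒ AC·ABA·AC·BC·AC·AC·ABA·AC·BC·AC·BC·ABA·AC·BC·AC·BC·ABA·AC·BC·AC
    A ↦ AC
    B ↦ BC
    C ↦ ABA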